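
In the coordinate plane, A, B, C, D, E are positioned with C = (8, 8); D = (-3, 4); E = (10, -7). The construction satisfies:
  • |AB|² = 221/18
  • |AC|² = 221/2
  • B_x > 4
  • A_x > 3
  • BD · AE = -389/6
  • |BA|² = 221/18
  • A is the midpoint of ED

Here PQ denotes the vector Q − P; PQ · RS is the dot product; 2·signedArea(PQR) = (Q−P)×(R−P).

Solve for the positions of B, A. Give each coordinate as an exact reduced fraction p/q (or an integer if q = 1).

A = (7/2, -3/2)
B = (5, 5/3)

1. A_x = 7/2  [A is the midpoint of ED]
2. A_y = -3/2  [A is the midpoint of ED]
   → A = (7/2, -3/2)
3. B_x = 5  [line -13/2·x + 11/2·y + 70/3 = 0 ∩ |BA|² = 221/18]
4. B_y = 5/3  [line -13/2·x + 11/2·y + 70/3 = 0 ∩ |BA|² = 221/18]
   → B = (5, 5/3)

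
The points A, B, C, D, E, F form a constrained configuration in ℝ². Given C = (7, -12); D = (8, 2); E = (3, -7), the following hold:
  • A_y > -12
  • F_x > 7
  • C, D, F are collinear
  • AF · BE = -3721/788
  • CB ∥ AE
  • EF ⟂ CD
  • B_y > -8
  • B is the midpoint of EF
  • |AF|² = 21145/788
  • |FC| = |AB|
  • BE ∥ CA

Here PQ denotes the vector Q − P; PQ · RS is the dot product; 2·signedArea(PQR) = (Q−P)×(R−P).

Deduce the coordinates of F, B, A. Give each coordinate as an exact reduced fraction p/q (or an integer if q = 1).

1. F_x = 1445/197  [C, D, F are collinear ∩ EF ⟂ CD]
2. F_y = -1440/197  [C, D, F are collinear ∩ EF ⟂ CD]
   → F = (1445/197, -1440/197)
3. B_x = 1018/197  [B is the midpoint of EF]
4. B_y = -2819/394  [B is the midpoint of EF]
   → B = (1018/197, -2819/394)
5. A_x = 952/197  [CB ∥ AE ∩ BE ∥ CA]
6. A_y = -4667/394  [CB ∥ AE ∩ BE ∥ CA]
   → A = (952/197, -4667/394)

A = (952/197, -4667/394)
B = (1018/197, -2819/394)
F = (1445/197, -1440/197)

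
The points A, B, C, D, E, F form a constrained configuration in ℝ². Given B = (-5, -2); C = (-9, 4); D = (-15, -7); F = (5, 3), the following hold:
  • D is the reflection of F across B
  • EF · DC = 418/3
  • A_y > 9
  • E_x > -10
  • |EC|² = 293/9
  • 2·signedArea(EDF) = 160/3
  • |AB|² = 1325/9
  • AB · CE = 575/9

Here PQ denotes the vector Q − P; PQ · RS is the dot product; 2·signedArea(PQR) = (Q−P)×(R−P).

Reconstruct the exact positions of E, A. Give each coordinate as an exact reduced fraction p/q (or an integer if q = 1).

1. E_x = -29/3  [EF · DC = 418/3 ∩ 2·signedArea(EDF) = 160/3]
2. E_y = -5/3  [EF · DC = 418/3 ∩ 2·signedArea(EDF) = 160/3]
   → E = (-29/3, -5/3)
3. A_x = -25/3  [line 2/3·x + 17/3·y + -443/9 = 0 ∩ |AB|² = 1325/9]
4. A_y = 29/3  [line 2/3·x + 17/3·y + -443/9 = 0 ∩ |AB|² = 1325/9]
   → A = (-25/3, 29/3)

A = (-25/3, 29/3)
E = (-29/3, -5/3)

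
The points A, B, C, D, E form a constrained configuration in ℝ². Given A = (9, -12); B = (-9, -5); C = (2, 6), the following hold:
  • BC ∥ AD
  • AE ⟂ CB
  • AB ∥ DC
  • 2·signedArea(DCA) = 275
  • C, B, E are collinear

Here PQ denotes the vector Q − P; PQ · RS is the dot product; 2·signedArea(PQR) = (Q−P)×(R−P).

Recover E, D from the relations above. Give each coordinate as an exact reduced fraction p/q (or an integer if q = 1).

D = (20, -1)
E = (-7/2, 1/2)

1. E_x = -7/2  [C, B, E are collinear ∩ AE ⟂ CB]
2. E_y = 1/2  [C, B, E are collinear ∩ AE ⟂ CB]
   → E = (-7/2, 1/2)
3. D_x = 20  [AB ∥ DC ∩ BC ∥ AD]
4. D_y = -1  [AB ∥ DC ∩ BC ∥ AD]
   → D = (20, -1)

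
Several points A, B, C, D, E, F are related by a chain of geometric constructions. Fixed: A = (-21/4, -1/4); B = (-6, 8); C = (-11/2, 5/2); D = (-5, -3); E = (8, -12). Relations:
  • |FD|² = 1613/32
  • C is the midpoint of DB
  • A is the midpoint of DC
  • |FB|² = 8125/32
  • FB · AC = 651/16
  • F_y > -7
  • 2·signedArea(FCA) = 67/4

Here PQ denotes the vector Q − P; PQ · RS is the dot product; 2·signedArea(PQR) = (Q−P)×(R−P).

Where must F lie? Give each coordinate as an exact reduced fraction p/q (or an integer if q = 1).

1. F_x = 11/8  [2·signedArea(FCA) = 67/4 ∩ FB · AC = 651/16]
2. F_y = -49/8  [2·signedArea(FCA) = 67/4 ∩ FB · AC = 651/16]
   → F = (11/8, -49/8)

F = (11/8, -49/8)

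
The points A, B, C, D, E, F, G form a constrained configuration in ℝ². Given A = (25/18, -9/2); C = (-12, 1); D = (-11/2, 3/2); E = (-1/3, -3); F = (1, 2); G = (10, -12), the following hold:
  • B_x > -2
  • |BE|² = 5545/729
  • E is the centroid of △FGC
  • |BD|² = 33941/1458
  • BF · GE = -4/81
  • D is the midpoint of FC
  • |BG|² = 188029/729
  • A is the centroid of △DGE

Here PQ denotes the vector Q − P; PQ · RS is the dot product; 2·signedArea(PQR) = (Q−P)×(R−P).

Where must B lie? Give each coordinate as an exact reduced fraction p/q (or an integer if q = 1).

B = (-28/27, -1/3)

1. B_x = -28/27  [line 31/3·x + -9·y + 625/81 = 0 ∩ |BG|² = 188029/729]
2. B_y = -1/3  [line 31/3·x + -9·y + 625/81 = 0 ∩ |BG|² = 188029/729]
   → B = (-28/27, -1/3)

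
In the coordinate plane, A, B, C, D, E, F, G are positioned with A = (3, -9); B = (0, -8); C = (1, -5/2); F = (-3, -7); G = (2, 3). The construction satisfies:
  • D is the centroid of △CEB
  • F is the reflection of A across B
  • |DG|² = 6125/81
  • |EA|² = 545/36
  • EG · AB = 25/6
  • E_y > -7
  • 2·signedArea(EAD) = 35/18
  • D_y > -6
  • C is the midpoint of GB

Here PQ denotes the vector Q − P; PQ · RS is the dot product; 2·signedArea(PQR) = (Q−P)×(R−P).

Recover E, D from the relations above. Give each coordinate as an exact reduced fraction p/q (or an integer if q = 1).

1. E_x = 1/3  [line 3·x + -1·y + -43/6 = 0 ∩ |EA|² = 545/36]
2. E_y = -37/6  [line 3·x + -1·y + -43/6 = 0 ∩ |EA|² = 545/36]
   → E = (1/3, -37/6)
3. D_x = 4/9  [2·signedArea(EAD) = 35/18 ∩ D is the centroid of △CEB]
4. D_y = -50/9  [2·signedArea(EAD) = 35/18 ∩ D is the centroid of △CEB]
   → D = (4/9, -50/9)

D = (4/9, -50/9)
E = (1/3, -37/6)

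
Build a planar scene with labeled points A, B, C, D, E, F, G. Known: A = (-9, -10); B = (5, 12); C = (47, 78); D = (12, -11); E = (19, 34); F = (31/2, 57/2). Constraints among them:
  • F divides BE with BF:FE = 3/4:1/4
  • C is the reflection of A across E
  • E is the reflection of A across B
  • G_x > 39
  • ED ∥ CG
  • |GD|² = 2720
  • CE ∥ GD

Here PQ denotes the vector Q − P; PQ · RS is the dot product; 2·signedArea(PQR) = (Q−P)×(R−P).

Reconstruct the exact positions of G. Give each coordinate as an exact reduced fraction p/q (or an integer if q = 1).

G = (40, 33)

1. G_x = 40  [CE ∥ GD ∩ ED ∥ CG]
2. G_y = 33  [CE ∥ GD ∩ ED ∥ CG]
   → G = (40, 33)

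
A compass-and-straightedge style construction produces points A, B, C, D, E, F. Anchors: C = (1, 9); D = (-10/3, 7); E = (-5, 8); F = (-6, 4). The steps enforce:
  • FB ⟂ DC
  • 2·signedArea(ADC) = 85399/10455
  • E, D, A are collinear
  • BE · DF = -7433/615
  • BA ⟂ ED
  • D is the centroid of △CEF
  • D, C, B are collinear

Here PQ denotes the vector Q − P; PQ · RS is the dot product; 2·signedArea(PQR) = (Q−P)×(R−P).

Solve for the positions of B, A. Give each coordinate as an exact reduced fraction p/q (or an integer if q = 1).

A = (-3561/697, 28108/3485)
B = (-1368/205, 1119/205)

1. B_x = -1368/205  [D, C, B are collinear ∩ FB ⟂ DC]
2. B_y = 1119/205  [D, C, B are collinear ∩ FB ⟂ DC]
   → B = (-1368/205, 1119/205)
3. A_x = -3561/697  [E, D, A are collinear ∩ BA ⟂ ED]
4. A_y = 28108/3485  [E, D, A are collinear ∩ BA ⟂ ED]
   → A = (-3561/697, 28108/3485)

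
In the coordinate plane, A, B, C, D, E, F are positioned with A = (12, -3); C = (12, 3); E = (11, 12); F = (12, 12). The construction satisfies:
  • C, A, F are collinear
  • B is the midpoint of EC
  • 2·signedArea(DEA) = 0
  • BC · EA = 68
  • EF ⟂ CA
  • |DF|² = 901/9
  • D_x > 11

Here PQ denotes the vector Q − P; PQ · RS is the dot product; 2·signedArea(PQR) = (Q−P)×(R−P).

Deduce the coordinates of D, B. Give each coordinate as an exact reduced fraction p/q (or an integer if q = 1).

1. D_x = 35/3  [line 15·x + 1·y + -177 = 0 ∩ |DF|² = 901/9]
2. D_y = 2  [line 15·x + 1·y + -177 = 0 ∩ |DF|² = 901/9]
   → D = (35/3, 2)
3. B_x = 23/2  [B is the midpoint of EC]
4. B_y = 15/2  [B is the midpoint of EC]
   → B = (23/2, 15/2)

B = (23/2, 15/2)
D = (35/3, 2)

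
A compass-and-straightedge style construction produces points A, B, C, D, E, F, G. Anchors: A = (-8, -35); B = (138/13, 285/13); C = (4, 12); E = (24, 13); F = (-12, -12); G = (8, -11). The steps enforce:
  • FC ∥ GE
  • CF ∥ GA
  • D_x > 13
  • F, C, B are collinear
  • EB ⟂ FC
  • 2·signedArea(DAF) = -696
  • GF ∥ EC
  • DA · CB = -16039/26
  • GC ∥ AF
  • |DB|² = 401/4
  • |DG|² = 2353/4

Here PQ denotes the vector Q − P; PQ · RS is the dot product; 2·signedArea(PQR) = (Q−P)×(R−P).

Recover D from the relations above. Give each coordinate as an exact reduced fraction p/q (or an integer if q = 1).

1. D_x = 14  [2·signedArea(DAF) = -696 ∩ DA · CB = -16039/26]
2. D_y = 25/2  [2·signedArea(DAF) = -696 ∩ DA · CB = -16039/26]
   → D = (14, 25/2)

D = (14, 25/2)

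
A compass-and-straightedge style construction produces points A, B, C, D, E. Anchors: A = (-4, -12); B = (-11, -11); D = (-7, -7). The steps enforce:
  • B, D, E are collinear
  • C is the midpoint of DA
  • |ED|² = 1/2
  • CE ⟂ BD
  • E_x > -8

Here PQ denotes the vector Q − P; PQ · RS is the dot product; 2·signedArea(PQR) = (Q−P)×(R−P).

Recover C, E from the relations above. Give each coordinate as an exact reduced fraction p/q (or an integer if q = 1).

1. C_x = -11/2  [C is the midpoint of DA]
2. C_y = -19/2  [C is the midpoint of DA]
   → C = (-11/2, -19/2)
3. E_x = -15/2  [B, D, E are collinear ∩ CE ⟂ BD]
4. E_y = -15/2  [B, D, E are collinear ∩ CE ⟂ BD]
   → E = (-15/2, -15/2)

C = (-11/2, -19/2)
E = (-15/2, -15/2)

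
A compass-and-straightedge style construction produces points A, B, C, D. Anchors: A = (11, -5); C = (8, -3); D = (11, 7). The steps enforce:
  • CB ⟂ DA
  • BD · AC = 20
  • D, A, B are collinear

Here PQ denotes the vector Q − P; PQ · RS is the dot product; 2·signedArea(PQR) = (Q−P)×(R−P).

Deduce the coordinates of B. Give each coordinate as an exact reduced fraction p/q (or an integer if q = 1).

B = (11, -3)

1. B_x = 11  [D, A, B are collinear ∩ CB ⟂ DA]
2. B_y = -3  [D, A, B are collinear ∩ CB ⟂ DA]
   → B = (11, -3)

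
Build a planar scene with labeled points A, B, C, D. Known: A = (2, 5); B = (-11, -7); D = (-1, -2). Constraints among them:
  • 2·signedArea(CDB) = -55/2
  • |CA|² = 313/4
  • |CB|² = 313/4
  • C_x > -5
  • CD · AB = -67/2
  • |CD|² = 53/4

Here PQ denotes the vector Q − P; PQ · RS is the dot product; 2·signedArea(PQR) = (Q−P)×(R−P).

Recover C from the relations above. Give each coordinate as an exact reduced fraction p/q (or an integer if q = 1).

C = (-9/2, -1)

1. C_x = -9/2  [2·signedArea(CDB) = -55/2 ∩ CD · AB = -67/2]
2. C_y = -1  [2·signedArea(CDB) = -55/2 ∩ CD · AB = -67/2]
   → C = (-9/2, -1)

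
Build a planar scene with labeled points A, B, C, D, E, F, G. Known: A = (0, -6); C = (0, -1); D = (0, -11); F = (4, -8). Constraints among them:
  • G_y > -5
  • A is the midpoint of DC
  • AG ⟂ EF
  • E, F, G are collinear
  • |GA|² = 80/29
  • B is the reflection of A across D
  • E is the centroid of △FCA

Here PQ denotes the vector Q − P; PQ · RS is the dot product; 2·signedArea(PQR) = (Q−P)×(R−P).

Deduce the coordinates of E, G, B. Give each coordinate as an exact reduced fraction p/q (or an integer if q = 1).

1. E_x = 4/3  [E is the centroid of △FCA]
2. E_y = -5  [E is the centroid of △FCA]
   → E = (4/3, -5)
3. G_x = 36/29  [E, F, G are collinear ∩ AG ⟂ EF]
4. G_y = -142/29  [E, F, G are collinear ∩ AG ⟂ EF]
   → G = (36/29, -142/29)
5. B_x = 0  [B is the reflection of A across D]
6. B_y = -16  [B is the reflection of A across D]
   → B = (0, -16)

B = (0, -16)
E = (4/3, -5)
G = (36/29, -142/29)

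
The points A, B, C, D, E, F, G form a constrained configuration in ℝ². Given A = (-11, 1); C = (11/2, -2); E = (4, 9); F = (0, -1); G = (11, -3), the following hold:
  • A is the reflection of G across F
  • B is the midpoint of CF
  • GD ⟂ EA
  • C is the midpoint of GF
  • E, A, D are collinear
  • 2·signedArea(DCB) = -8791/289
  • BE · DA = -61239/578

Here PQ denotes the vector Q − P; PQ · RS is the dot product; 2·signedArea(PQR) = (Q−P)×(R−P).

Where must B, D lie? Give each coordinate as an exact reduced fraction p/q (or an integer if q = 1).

B = (11/4, -3/2)
D = (1291/289, 2673/289)

1. B_x = 11/4  [B is the midpoint of CF]
2. B_y = -3/2  [B is the midpoint of CF]
   → B = (11/4, -3/2)
3. D_x = 1291/289  [E, A, D are collinear ∩ GD ⟂ EA]
4. D_y = 2673/289  [E, A, D are collinear ∩ GD ⟂ EA]
   → D = (1291/289, 2673/289)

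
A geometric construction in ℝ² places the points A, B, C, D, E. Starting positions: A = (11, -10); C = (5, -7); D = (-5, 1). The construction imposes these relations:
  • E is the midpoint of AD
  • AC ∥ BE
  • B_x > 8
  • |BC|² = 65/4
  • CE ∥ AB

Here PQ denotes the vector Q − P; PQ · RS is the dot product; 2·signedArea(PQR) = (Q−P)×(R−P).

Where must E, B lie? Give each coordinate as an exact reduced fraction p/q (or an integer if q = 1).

1. E_x = 3  [E is the midpoint of AD]
2. E_y = -9/2  [E is the midpoint of AD]
   → E = (3, -9/2)
3. B_x = 9  [AC ∥ BE ∩ CE ∥ AB]
4. B_y = -15/2  [AC ∥ BE ∩ CE ∥ AB]
   → B = (9, -15/2)

B = (9, -15/2)
E = (3, -9/2)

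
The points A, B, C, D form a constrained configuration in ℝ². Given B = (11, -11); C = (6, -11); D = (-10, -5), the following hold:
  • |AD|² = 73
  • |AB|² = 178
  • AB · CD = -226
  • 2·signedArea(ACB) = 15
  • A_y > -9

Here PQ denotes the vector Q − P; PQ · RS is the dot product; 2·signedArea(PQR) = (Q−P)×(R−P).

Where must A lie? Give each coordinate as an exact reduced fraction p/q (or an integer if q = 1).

1. A_x = -2  [2·signedArea(ACB) = 15 ∩ AB · CD = -226]
2. A_y = -8  [2·signedArea(ACB) = 15 ∩ AB · CD = -226]
   → A = (-2, -8)

A = (-2, -8)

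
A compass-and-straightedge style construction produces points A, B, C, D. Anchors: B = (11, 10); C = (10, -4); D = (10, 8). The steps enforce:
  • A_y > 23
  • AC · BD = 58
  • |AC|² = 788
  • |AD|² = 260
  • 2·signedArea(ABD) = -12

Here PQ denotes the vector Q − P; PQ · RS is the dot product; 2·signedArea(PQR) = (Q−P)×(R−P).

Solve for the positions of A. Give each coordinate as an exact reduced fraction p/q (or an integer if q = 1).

A = (12, 24)

1. A_x = 12  [2·signedArea(ABD) = -12 ∩ AC · BD = 58]
2. A_y = 24  [2·signedArea(ABD) = -12 ∩ AC · BD = 58]
   → A = (12, 24)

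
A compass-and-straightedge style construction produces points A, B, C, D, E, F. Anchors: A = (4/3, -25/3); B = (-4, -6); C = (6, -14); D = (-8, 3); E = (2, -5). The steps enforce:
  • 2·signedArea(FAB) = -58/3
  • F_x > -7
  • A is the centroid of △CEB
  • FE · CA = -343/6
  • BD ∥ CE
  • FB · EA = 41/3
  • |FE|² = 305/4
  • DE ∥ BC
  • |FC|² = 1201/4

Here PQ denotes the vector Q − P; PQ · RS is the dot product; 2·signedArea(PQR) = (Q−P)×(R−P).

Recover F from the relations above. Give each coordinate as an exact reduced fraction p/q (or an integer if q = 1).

F = (-6, -3/2)

1. F_x = -6  [2·signedArea(FAB) = -58/3 ∩ FB · EA = 41/3]
2. F_y = -3/2  [2·signedArea(FAB) = -58/3 ∩ FB · EA = 41/3]
   → F = (-6, -3/2)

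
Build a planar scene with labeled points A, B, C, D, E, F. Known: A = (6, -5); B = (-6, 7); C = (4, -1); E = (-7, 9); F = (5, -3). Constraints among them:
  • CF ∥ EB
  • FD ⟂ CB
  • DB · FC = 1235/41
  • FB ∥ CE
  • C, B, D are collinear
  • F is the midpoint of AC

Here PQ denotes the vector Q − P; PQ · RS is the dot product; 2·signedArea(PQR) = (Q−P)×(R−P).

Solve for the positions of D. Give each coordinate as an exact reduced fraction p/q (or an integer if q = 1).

1. D_x = 229/41  [C, B, D are collinear ∩ FD ⟂ CB]
2. D_y = -93/41  [C, B, D are collinear ∩ FD ⟂ CB]
   → D = (229/41, -93/41)

D = (229/41, -93/41)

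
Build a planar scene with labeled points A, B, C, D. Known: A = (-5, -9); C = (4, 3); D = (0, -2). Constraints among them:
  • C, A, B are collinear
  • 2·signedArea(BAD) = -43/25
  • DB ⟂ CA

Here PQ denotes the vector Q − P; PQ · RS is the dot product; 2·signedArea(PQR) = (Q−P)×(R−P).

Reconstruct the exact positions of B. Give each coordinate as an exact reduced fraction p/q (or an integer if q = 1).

1. B_x = 4/25  [C, A, B are collinear ∩ DB ⟂ CA]
2. B_y = -53/25  [C, A, B are collinear ∩ DB ⟂ CA]
   → B = (4/25, -53/25)

B = (4/25, -53/25)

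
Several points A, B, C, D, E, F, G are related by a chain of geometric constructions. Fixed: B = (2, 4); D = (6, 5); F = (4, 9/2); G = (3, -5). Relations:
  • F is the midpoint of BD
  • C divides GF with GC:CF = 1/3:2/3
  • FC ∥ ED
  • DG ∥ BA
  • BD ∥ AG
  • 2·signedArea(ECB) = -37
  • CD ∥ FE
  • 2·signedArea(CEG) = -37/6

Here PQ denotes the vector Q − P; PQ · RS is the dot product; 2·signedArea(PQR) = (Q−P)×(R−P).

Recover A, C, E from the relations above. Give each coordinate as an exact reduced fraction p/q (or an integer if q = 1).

1. A_x = -1  [BD ∥ AG ∩ DG ∥ BA]
2. A_y = -6  [BD ∥ AG ∩ DG ∥ BA]
   → A = (-1, -6)
3. C_x = 10/3  [C divides GF with GC:CF = 1/3:2/3]
4. C_y = -11/6  [C divides GF with GC:CF = 1/3:2/3]
   → C = (10/3, -11/6)
5. E_x = 20/3  [FC ∥ ED ∩ CD ∥ FE]
6. E_y = 34/3  [FC ∥ ED ∩ CD ∥ FE]
   → E = (20/3, 34/3)

A = (-1, -6)
C = (10/3, -11/6)
E = (20/3, 34/3)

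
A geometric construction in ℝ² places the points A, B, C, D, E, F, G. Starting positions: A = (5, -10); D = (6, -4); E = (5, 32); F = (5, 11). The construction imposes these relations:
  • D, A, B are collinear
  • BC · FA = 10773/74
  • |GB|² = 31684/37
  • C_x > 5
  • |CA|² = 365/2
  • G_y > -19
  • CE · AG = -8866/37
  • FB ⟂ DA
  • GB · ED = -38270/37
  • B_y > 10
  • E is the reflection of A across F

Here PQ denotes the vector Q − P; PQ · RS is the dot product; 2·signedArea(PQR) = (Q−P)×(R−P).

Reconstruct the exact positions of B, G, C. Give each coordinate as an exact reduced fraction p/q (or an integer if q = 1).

B = (311/37, 386/37)
C = (11/2, 7/2)
G = (133/37, -682/37)

1. B_x = 311/37  [D, A, B are collinear ∩ FB ⟂ DA]
2. B_y = 386/37  [D, A, B are collinear ∩ FB ⟂ DA]
   → B = (311/37, 386/37)
3. C_y = 7/2  [BC · FA = 10773/74]
4. C_x = 11/2  [|CA|² = 365/2]
   → C = (11/2, 7/2)
5. G_x = 133/37  [GB · ED = -38270/37 ∩ CE · AG = -8866/37]
6. G_y = -682/37  [GB · ED = -38270/37 ∩ CE · AG = -8866/37]
   → G = (133/37, -682/37)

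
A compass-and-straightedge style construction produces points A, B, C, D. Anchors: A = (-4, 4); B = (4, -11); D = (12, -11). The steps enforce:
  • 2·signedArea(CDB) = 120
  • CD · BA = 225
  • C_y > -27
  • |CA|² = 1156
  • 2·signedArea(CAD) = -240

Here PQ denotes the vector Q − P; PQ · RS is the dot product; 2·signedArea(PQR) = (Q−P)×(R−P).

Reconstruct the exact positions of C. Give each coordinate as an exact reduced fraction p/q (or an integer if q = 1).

1. C_x = 12  [2·signedArea(CAD) = -240 ∩ CD · BA = 225]
2. C_y = -26  [2·signedArea(CAD) = -240 ∩ CD · BA = 225]
   → C = (12, -26)

C = (12, -26)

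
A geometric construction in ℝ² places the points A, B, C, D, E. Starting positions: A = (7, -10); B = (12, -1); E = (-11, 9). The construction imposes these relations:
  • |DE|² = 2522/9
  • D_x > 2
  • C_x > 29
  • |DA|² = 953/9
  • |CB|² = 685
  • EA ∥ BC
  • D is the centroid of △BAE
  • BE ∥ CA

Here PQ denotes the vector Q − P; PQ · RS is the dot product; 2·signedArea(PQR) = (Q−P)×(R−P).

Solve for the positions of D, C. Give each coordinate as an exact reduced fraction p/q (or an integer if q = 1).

C = (30, -20)
D = (8/3, -2/3)

1. D_x = 8/3  [D is the centroid of △BAE]
2. D_y = -2/3  [D is the centroid of △BAE]
   → D = (8/3, -2/3)
3. C_x = 30  [BE ∥ CA ∩ EA ∥ BC]
4. C_y = -20  [BE ∥ CA ∩ EA ∥ BC]
   → C = (30, -20)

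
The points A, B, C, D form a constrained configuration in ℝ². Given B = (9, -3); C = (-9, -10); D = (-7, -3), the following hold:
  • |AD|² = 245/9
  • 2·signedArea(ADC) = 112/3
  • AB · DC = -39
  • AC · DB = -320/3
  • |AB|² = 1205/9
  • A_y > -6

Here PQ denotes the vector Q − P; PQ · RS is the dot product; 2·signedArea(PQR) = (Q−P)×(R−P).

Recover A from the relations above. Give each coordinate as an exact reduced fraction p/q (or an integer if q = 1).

A = (-7/3, -16/3)

1. A_x = -7/3  [AB · DC = -39 ∩ 2·signedArea(ADC) = 112/3]
2. A_y = -16/3  [AB · DC = -39 ∩ 2·signedArea(ADC) = 112/3]
   → A = (-7/3, -16/3)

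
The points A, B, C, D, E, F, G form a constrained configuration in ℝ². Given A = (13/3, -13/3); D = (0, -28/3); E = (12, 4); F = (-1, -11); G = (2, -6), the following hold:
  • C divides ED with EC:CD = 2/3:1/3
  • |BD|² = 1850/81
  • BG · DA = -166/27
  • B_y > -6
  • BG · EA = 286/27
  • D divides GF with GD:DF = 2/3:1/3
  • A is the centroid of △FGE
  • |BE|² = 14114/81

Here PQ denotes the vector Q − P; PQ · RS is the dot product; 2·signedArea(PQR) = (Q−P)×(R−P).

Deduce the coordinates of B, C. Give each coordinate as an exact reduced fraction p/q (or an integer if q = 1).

B = (25/9, -49/9)
C = (4, -44/9)

1. B_x = 25/9  [BG · EA = 286/27 ∩ BG · DA = -166/27]
2. B_y = -49/9  [BG · EA = 286/27 ∩ BG · DA = -166/27]
   → B = (25/9, -49/9)
3. C_x = 4  [C divides ED with EC:CD = 2/3:1/3]
4. C_y = -44/9  [C divides ED with EC:CD = 2/3:1/3]
   → C = (4, -44/9)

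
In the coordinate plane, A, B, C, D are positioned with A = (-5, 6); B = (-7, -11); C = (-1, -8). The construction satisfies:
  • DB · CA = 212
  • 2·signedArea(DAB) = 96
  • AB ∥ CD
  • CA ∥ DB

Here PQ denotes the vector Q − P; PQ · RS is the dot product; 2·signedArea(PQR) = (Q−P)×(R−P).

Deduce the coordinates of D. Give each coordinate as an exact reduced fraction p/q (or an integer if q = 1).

1. D_x = -3  [CA ∥ DB ∩ AB ∥ CD]
2. D_y = -25  [CA ∥ DB ∩ AB ∥ CD]
   → D = (-3, -25)

D = (-3, -25)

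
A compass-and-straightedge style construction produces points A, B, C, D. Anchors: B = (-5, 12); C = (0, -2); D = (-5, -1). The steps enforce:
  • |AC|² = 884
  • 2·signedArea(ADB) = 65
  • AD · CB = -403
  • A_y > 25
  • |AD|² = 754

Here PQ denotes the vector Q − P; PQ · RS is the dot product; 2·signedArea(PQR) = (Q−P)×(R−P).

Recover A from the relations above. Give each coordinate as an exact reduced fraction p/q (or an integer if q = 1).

1. A_x = -10  [2·signedArea(ADB) = 65 ∩ AD · CB = -403]
2. A_y = 26  [2·signedArea(ADB) = 65 ∩ AD · CB = -403]
   → A = (-10, 26)

A = (-10, 26)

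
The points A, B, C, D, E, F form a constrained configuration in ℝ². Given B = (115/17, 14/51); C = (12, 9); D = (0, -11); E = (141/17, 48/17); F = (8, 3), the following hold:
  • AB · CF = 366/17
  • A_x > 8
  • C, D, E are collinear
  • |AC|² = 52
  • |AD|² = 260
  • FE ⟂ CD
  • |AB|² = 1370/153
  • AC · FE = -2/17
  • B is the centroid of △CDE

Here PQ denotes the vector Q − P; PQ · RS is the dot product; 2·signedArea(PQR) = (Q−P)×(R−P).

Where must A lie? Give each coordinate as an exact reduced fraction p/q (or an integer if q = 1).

A = (146/17, 45/17)

1. A_x = 146/17  [AC · FE = -2/17 ∩ AB · CF = 366/17]
2. A_y = 45/17  [AC · FE = -2/17 ∩ AB · CF = 366/17]
   → A = (146/17, 45/17)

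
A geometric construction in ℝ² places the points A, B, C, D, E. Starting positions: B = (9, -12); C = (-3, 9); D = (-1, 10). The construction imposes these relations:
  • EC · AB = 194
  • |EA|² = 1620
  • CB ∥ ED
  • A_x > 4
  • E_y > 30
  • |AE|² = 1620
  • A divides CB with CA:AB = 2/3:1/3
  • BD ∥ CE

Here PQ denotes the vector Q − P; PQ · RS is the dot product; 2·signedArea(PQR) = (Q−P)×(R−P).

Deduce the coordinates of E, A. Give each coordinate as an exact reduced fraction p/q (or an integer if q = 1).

A = (5, -5)
E = (-13, 31)

1. E_x = -13  [CB ∥ ED ∩ BD ∥ CE]
2. E_y = 31  [CB ∥ ED ∩ BD ∥ CE]
   → E = (-13, 31)
3. A_x = 5  [A divides CB with CA:AB = 2/3:1/3]
4. A_y = -5  [A divides CB with CA:AB = 2/3:1/3]
   → A = (5, -5)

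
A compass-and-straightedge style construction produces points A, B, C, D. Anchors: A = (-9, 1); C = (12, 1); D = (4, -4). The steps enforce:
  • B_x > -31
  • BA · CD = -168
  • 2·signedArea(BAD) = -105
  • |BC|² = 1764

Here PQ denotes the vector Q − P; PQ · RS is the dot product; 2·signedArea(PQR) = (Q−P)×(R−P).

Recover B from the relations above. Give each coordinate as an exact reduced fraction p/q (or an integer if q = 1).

1. B_x = -30  [2·signedArea(BAD) = -105 ∩ BA · CD = -168]
2. B_y = 1  [2·signedArea(BAD) = -105 ∩ BA · CD = -168]
   → B = (-30, 1)

B = (-30, 1)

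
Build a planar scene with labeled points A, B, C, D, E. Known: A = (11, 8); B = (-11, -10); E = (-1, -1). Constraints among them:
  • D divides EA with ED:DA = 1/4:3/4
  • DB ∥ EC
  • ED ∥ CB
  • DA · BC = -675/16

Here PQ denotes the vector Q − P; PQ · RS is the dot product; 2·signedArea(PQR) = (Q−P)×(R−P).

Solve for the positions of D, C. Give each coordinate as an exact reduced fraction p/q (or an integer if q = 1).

1. D_x = 2  [D divides EA with ED:DA = 1/4:3/4]
2. D_y = 5/4  [D divides EA with ED:DA = 1/4:3/4]
   → D = (2, 5/4)
3. C_x = -14  [ED ∥ CB ∩ DB ∥ EC]
4. C_y = -49/4  [ED ∥ CB ∩ DB ∥ EC]
   → C = (-14, -49/4)

C = (-14, -49/4)
D = (2, 5/4)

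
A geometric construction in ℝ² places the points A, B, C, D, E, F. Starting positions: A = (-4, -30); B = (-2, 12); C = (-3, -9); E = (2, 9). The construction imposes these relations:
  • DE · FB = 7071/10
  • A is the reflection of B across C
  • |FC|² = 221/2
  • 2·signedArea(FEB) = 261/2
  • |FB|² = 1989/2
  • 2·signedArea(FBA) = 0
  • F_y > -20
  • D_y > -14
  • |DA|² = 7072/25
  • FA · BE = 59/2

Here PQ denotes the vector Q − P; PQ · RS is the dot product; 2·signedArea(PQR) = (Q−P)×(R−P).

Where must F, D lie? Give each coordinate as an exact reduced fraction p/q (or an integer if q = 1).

1. F_x = -7/2  [2·signedArea(FBA) = 0 ∩ FA · BE = 59/2]
2. F_y = -39/2  [2·signedArea(FBA) = 0 ∩ FA · BE = 59/2]
   → F = (-7/2, -39/2)
3. D_x = -16/5  [line -3/2·x + -63/2·y + -2103/5 = 0 ∩ |DA|² = 7072/25]
4. D_y = -66/5  [line -3/2·x + -63/2·y + -2103/5 = 0 ∩ |DA|² = 7072/25]
   → D = (-16/5, -66/5)

D = (-16/5, -66/5)
F = (-7/2, -39/2)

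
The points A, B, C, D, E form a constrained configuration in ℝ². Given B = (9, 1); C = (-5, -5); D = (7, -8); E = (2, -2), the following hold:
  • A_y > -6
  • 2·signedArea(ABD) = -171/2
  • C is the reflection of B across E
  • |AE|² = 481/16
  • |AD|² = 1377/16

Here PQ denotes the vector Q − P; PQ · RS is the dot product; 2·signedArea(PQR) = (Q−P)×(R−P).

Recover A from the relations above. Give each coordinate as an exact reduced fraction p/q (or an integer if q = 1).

A = (-2, -23/4)

1. A_x = -2  [line 9·x + -2·y + 13/2 = 0 ∩ |AD|² = 1377/16]
2. A_y = -23/4  [line 9·x + -2·y + 13/2 = 0 ∩ |AD|² = 1377/16]
   → A = (-2, -23/4)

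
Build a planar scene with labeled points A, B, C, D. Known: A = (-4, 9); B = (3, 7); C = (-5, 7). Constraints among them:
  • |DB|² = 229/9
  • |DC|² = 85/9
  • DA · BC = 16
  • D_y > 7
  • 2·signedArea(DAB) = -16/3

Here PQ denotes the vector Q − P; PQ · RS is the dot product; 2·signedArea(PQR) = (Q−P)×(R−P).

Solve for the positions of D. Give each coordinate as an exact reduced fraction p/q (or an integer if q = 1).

D = (-2, 23/3)

1. D_x = -2  [2·signedArea(DAB) = -16/3 ∩ DA · BC = 16]
2. D_y = 23/3  [2·signedArea(DAB) = -16/3 ∩ DA · BC = 16]
   → D = (-2, 23/3)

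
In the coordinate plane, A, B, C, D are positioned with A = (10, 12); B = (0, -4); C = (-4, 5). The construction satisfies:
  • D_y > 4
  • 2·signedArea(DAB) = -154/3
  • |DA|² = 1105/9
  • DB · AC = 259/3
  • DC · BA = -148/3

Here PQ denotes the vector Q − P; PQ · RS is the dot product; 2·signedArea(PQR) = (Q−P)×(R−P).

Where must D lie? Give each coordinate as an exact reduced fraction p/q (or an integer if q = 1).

D = (2, 13/3)

1. D_x = 2  [2·signedArea(DAB) = -154/3 ∩ DB · AC = 259/3]
2. D_y = 13/3  [2·signedArea(DAB) = -154/3 ∩ DB · AC = 259/3]
   → D = (2, 13/3)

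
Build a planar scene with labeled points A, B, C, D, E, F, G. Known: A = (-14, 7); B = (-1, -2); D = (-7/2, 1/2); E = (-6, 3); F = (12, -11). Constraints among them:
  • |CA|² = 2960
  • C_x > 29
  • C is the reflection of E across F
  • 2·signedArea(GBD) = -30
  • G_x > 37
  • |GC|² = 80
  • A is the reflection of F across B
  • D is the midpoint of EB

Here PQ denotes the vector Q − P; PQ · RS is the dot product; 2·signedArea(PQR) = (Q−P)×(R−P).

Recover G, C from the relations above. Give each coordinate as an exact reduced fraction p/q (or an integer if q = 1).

C = (30, -25)
G = (38, -29)

1. C_x = 30  [C is the reflection of E across F]
2. C_y = -25  [C is the reflection of E across F]
   → C = (30, -25)
3. G_x = 38  [line -5/2·x + -5/2·y + 45/2 = 0 ∩ |GC|² = 80]
4. G_y = -29  [line -5/2·x + -5/2·y + 45/2 = 0 ∩ |GC|² = 80]
   → G = (38, -29)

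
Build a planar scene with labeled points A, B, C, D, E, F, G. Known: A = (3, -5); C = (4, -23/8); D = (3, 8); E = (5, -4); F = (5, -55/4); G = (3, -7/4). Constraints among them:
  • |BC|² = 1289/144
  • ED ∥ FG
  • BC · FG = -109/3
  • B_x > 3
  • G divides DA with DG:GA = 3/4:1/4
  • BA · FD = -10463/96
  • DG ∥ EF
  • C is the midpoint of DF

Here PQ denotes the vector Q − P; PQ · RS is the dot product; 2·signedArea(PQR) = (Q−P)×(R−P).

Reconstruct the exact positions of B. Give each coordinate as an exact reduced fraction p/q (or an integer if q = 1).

1. B_x = 10/3  [BA · FD = -10463/96 ∩ BC · FG = -109/3]
2. B_y = 1/24  [BA · FD = -10463/96 ∩ BC · FG = -109/3]
   → B = (10/3, 1/24)

B = (10/3, 1/24)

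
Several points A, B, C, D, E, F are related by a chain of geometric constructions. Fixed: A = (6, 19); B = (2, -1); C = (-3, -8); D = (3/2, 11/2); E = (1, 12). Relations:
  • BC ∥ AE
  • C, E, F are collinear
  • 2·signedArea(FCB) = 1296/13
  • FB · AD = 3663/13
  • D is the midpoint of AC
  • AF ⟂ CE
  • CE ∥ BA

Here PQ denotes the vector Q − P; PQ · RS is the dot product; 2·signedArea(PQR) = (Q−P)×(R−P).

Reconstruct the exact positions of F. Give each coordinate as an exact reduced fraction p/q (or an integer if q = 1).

1. F_x = 33/13  [C, E, F are collinear ∩ AF ⟂ CE]
2. F_y = 256/13  [C, E, F are collinear ∩ AF ⟂ CE]
   → F = (33/13, 256/13)

F = (33/13, 256/13)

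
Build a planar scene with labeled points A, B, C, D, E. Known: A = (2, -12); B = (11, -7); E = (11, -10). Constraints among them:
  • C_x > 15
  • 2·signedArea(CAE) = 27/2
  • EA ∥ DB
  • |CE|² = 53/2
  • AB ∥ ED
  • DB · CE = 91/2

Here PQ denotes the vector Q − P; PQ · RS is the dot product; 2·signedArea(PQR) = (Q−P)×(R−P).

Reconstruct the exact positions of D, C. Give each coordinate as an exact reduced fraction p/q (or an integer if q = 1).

C = (31/2, -15/2)
D = (20, -5)

1. D_x = 20  [EA ∥ DB ∩ AB ∥ ED]
2. D_y = -5  [EA ∥ DB ∩ AB ∥ ED]
   → D = (20, -5)
3. C_x = 31/2  [2·signedArea(CAE) = 27/2 ∩ DB · CE = 91/2]
4. C_y = -15/2  [2·signedArea(CAE) = 27/2 ∩ DB · CE = 91/2]
   → C = (31/2, -15/2)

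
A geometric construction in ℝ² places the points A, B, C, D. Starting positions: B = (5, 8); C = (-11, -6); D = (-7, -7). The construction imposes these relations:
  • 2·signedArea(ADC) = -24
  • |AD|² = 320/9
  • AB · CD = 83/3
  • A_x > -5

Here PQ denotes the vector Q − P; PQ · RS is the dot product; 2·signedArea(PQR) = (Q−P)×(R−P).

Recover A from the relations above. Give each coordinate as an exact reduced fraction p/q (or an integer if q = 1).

1. A_x = -13/3  [2·signedArea(ADC) = -24 ∩ AB · CD = 83/3]
2. A_y = -5/3  [2·signedArea(ADC) = -24 ∩ AB · CD = 83/3]
   → A = (-13/3, -5/3)

A = (-13/3, -5/3)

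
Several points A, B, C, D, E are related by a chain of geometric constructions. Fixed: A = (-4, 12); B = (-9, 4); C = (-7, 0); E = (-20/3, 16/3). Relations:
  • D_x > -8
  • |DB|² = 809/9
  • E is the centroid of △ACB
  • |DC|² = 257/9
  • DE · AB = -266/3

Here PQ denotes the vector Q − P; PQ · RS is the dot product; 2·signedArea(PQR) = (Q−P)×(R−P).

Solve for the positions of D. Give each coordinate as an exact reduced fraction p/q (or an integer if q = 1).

D = (-22/3, -16/3)

1. D_x = -22/3  [line 5·x + 8·y + 238/3 = 0 ∩ |DB|² = 809/9]
2. D_y = -16/3  [line 5·x + 8·y + 238/3 = 0 ∩ |DB|² = 809/9]
   → D = (-22/3, -16/3)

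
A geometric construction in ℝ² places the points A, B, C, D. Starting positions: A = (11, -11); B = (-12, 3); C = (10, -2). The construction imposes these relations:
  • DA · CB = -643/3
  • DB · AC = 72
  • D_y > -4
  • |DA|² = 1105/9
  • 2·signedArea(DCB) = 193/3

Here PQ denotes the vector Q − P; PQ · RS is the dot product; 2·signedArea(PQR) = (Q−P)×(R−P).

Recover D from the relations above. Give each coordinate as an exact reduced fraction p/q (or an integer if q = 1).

D = (3, -10/3)

1. D_x = 3  [DB · AC = 72 ∩ 2·signedArea(DCB) = 193/3]
2. D_y = -10/3  [DB · AC = 72 ∩ 2·signedArea(DCB) = 193/3]
   → D = (3, -10/3)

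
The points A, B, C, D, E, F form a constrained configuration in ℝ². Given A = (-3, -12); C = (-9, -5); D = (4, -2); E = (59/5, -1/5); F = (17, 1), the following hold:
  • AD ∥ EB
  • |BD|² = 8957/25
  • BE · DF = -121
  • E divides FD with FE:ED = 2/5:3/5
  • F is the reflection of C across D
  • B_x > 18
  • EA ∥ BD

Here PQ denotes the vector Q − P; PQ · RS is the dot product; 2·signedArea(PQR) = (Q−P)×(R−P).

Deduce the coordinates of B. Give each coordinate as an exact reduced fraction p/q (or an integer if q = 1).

B = (94/5, 49/5)

1. B_x = 94/5  [EA ∥ BD ∩ AD ∥ EB]
2. B_y = 49/5  [EA ∥ BD ∩ AD ∥ EB]
   → B = (94/5, 49/5)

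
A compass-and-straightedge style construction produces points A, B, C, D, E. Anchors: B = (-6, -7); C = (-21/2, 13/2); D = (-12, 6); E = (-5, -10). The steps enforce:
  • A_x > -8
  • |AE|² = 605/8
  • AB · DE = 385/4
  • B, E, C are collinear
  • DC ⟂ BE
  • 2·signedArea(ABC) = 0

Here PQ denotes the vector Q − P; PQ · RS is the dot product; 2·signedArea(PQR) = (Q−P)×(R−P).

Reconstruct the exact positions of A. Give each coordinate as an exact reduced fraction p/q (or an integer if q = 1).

A = (-31/4, -7/4)

1. A_x = -31/4  [2·signedArea(ABC) = 0 ∩ AB · DE = 385/4]
2. A_y = -7/4  [2·signedArea(ABC) = 0 ∩ AB · DE = 385/4]
   → A = (-31/4, -7/4)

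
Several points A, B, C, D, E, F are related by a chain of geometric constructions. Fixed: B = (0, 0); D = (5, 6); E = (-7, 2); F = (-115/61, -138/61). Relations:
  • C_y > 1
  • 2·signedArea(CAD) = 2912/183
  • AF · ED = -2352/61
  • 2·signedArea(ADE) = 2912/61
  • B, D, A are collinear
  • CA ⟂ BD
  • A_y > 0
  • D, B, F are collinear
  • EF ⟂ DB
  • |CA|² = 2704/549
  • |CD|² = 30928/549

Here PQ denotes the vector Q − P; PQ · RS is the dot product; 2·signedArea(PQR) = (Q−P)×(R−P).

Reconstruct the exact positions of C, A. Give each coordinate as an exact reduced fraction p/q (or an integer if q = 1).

1. A_x = 25/61  [B, D, A are collinear ∩ 2·signedArea(ADE) = 2912/61]
2. A_y = 30/61  [B, D, A are collinear ∩ 2·signedArea(ADE) = 2912/61]
   → A = (25/61, 30/61)
3. C_x = -79/61  [2·signedArea(CAD) = 2912/183 ∩ CA ⟂ BD]
4. C_y = 350/183  [2·signedArea(CAD) = 2912/183 ∩ CA ⟂ BD]
   → C = (-79/61, 350/183)

A = (25/61, 30/61)
C = (-79/61, 350/183)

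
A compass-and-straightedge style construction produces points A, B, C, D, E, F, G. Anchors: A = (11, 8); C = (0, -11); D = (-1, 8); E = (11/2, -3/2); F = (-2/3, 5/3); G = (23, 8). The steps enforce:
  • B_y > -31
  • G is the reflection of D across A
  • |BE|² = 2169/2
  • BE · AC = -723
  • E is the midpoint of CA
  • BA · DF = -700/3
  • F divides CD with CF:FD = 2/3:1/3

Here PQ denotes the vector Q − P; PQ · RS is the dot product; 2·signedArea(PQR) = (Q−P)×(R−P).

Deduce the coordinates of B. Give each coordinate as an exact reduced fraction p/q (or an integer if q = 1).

B = (-11, -30)

1. B_x = -11  [BE · AC = -723 ∩ BA · DF = -700/3]
2. B_y = -30  [BE · AC = -723 ∩ BA · DF = -700/3]
   → B = (-11, -30)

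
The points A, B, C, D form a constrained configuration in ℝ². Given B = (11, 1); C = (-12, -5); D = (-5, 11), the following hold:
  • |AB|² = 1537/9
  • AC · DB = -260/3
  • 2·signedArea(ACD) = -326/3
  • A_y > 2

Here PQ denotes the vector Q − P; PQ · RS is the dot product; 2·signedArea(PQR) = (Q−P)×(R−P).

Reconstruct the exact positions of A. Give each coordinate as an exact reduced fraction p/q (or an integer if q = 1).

1. A_x = -2  [AC · DB = -260/3 ∩ 2·signedArea(ACD) = -326/3]
2. A_y = 7/3  [AC · DB = -260/3 ∩ 2·signedArea(ACD) = -326/3]
   → A = (-2, 7/3)

A = (-2, 7/3)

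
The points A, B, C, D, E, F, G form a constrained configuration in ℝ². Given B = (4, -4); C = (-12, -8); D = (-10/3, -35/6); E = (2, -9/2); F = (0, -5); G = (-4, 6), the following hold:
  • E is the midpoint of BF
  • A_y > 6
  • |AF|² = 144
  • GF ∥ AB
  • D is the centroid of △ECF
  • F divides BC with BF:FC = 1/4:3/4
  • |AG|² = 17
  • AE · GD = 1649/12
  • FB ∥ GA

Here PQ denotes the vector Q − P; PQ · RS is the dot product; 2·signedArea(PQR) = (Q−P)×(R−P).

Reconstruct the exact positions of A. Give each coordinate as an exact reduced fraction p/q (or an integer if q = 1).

1. A_x = 0  [GF ∥ AB ∩ FB ∥ GA]
2. A_y = 7  [GF ∥ AB ∩ FB ∥ GA]
   → A = (0, 7)

A = (0, 7)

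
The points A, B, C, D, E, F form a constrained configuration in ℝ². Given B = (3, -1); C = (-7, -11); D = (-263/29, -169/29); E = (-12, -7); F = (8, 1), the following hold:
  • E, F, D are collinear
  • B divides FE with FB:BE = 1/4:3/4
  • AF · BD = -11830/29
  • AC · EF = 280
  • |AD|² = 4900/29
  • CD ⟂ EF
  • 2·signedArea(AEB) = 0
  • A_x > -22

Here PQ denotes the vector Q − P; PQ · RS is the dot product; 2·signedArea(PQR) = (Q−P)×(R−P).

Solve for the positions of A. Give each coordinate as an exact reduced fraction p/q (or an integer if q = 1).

1. A_x = -613/29  [2·signedArea(AEB) = 0 ∩ AF · BD = -11830/29]
2. A_y = -309/29  [2·signedArea(AEB) = 0 ∩ AF · BD = -11830/29]
   → A = (-613/29, -309/29)

A = (-613/29, -309/29)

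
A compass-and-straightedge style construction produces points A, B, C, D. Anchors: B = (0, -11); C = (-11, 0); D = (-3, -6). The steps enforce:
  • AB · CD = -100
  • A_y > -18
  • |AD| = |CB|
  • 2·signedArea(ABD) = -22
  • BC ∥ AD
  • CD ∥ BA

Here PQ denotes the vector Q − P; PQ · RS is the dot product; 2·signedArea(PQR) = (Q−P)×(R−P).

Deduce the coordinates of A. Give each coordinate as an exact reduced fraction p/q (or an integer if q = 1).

A = (8, -17)

1. A_x = 8  [BC ∥ AD ∩ CD ∥ BA]
2. A_y = -17  [BC ∥ AD ∩ CD ∥ BA]
   → A = (8, -17)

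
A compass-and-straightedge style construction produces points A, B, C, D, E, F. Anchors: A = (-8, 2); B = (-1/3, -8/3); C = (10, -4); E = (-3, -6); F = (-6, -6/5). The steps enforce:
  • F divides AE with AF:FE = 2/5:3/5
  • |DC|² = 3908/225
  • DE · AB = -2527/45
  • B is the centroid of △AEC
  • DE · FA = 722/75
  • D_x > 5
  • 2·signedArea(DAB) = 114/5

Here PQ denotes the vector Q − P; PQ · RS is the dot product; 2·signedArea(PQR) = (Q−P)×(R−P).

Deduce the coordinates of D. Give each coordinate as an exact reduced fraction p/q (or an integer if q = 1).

1. D_x = 88/15  [2·signedArea(DAB) = 114/5 ∩ DE · FA = 722/75]
2. D_y = -52/15  [2·signedArea(DAB) = 114/5 ∩ DE · FA = 722/75]
   → D = (88/15, -52/15)

D = (88/15, -52/15)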